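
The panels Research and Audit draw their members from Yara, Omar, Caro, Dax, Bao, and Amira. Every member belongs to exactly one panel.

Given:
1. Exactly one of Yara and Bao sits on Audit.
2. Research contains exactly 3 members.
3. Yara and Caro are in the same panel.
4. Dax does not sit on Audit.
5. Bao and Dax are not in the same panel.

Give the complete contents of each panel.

Research = {Caro, Dax, Yara}; Audit = {Amira, Bao, Omar}

From (4): Dax ∉ Audit.
Only one panel left: Dax ∈ Research.
(5): Bao ∉ Research.
Only one panel left: Bao ∈ Audit.
(1) (exactly one): Yara ∉ Audit.
(3): Caro matches Yara: Caro ∉ Audit.
Only one panel left: Yara ∈ Research.
Only one panel left: Caro ∈ Research.
(2): Research already has 3, so the rest are out.
Only one panel left: Omar ∈ Audit.
Only one panel left: Amira ∈ Audit.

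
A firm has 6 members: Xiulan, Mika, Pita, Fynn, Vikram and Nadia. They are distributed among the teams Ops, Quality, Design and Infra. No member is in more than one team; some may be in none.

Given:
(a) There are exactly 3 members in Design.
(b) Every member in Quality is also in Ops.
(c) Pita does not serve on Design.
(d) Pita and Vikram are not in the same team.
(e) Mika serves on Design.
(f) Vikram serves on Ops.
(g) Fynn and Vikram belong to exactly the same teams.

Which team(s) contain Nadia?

Nadia: Design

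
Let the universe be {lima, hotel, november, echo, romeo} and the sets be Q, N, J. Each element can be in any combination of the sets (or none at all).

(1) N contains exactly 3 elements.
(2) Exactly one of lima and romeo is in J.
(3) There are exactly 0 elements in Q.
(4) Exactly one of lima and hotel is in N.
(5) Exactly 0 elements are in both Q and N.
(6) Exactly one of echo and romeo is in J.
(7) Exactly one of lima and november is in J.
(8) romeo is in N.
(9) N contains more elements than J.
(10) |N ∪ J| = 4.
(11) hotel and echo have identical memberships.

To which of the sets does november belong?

november: J

From (8): romeo ∈ N.
(3): Q already has 0, so the rest are out.
Suppose november ∈ N: no assignment then satisfies all the clues, so november ∉ N.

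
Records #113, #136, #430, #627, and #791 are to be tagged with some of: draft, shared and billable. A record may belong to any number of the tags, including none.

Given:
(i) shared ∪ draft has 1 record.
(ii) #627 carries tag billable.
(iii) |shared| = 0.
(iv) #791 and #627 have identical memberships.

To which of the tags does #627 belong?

From (ii): #627 ∈ billable.
(iii): shared already has 0, so the rest are out.
(iv): #791 matches #627: #791 ∈ billable.
Suppose #627 ∈ draft: no assignment then satisfies all the clues, so #627 ∉ draft.

#627: billable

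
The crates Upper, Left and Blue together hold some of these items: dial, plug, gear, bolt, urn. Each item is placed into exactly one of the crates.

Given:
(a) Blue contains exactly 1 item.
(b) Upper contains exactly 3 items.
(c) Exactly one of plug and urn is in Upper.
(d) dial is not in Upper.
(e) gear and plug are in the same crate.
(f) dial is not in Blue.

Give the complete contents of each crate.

Upper = {bolt, gear, plug}; Left = {dial}; Blue = {urn}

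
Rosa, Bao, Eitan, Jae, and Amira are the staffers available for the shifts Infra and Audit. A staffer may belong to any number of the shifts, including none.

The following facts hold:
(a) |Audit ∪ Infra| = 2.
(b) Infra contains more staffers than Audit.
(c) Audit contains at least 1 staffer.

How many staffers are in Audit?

1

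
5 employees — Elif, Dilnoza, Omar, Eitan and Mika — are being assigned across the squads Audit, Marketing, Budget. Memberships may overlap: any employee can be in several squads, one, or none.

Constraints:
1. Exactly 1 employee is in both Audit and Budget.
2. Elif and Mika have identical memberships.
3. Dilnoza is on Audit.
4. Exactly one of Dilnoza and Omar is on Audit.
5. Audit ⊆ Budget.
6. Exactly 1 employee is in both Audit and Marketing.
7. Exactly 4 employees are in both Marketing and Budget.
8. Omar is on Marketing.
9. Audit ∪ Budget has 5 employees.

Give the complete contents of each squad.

From (3): Dilnoza ∈ Audit.
From (8): Omar ∈ Marketing.
(4) (exactly one): Omar ∉ Audit.
(5) with Dilnoza ∈ Audit: Dilnoza ∈ Budget.
Suppose Elif ∈ Audit: no assignment then satisfies all the clues, so Elif ∉ Audit.

Audit = {Dilnoza}; Marketing = {Dilnoza, Elif, Mika, Omar}; Budget = {Dilnoza, Eitan, Elif, Mika, Omar}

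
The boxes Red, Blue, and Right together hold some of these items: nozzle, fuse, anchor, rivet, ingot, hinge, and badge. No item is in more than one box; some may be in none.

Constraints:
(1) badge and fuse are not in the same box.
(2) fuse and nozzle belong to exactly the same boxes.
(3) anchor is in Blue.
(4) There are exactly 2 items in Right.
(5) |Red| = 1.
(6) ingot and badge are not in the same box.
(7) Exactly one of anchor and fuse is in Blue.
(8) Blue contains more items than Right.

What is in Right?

From (3): anchor ∈ Blue.
(7) (exactly one): fuse ∉ Blue.
(2): nozzle matches fuse: nozzle ∉ Blue.
Suppose nozzle ∉ Right: no assignment then satisfies all the clues, so nozzle ∈ Right.

Right = {fuse, nozzle}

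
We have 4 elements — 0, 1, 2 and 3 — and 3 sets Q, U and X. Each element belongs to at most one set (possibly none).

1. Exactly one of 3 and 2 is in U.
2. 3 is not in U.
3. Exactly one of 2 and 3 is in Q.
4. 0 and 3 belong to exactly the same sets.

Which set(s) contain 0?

0: Q

From (2): 3 ∉ U.
(1) (exactly one): 2 ∈ U.
(3) (exactly one): 3 ∈ Q.
(4): 0 matches 3: 0 ∈ Q.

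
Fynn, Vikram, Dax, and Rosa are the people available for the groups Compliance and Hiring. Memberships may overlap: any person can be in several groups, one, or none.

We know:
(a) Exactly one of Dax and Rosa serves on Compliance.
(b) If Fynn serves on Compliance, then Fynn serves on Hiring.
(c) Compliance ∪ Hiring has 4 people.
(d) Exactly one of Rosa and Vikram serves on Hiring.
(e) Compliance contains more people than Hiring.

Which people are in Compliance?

Compliance = {Dax, Fynn, Vikram}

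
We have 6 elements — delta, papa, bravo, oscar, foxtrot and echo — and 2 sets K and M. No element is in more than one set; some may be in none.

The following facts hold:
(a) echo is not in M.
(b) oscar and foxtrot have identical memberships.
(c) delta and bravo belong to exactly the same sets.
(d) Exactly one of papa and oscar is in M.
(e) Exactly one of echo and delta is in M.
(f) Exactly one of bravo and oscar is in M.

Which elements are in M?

M = {bravo, delta, papa}

From (a): echo ∉ M.
(e) (exactly one): delta ∈ M.
(c): bravo matches delta: bravo ∉ K.
(c): bravo matches delta: bravo ∈ M.
(f) (exactly one): oscar ∉ M.
(b): foxtrot matches oscar: foxtrot ∉ M.
(d) (exactly one): papa ∈ M.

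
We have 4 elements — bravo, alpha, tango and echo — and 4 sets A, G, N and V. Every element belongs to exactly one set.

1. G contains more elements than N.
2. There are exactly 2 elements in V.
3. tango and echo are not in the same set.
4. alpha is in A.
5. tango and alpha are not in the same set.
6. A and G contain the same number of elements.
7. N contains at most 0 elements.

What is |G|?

1

From (4): alpha ∈ A.
(5): tango ∉ A.
(7): N already has 0, so the rest are out.
Suppose bravo ∈ A: no assignment then satisfies all the clues, so bravo ∉ A.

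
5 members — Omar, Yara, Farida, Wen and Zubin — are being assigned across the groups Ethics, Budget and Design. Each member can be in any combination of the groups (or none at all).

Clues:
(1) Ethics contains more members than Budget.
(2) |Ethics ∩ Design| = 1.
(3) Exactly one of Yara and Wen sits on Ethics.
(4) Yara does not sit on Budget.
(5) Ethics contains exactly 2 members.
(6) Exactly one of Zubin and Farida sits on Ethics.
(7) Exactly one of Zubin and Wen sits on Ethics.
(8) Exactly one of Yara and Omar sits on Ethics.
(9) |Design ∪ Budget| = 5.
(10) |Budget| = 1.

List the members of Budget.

Budget = {Zubin}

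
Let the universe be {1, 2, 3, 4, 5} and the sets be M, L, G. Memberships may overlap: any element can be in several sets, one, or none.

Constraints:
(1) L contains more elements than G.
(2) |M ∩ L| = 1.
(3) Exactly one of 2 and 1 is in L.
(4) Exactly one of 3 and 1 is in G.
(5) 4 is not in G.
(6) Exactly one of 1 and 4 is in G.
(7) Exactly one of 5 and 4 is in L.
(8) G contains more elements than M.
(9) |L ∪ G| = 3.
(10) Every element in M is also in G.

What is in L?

L = {1, 3, 5}

From (5): 4 ∉ G.
(6) (exactly one): 1 ∈ G.
(10) contrapositive: 4 ∉ M.
(4) (exactly one): 3 ∉ G.
(10) contrapositive: 3 ∉ M.
Suppose 1 ∉ L: no assignment then satisfies all the clues, so 1 ∈ L.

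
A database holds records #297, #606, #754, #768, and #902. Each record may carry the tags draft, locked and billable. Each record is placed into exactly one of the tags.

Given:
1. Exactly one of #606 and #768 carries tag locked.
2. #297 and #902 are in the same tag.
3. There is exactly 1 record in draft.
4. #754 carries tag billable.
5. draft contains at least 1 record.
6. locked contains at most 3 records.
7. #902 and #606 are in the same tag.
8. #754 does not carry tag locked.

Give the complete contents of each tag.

draft = {#768}; locked = {#297, #606, #902}; billable = {#754}

From (4): #754 ∈ billable.
Suppose #297 ∈ draft: no assignment then satisfies all the clues, so #297 ∉ draft.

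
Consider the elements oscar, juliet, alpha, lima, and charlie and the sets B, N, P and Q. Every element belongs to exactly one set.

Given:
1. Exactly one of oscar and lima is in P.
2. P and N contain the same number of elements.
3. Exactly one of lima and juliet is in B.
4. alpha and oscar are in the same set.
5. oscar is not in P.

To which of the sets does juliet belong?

From (5): oscar ∉ P.
(1) (exactly one): lima ∈ P.
(3) (exactly one): juliet ∈ B.
(4): alpha matches oscar: alpha ∉ P.

juliet: B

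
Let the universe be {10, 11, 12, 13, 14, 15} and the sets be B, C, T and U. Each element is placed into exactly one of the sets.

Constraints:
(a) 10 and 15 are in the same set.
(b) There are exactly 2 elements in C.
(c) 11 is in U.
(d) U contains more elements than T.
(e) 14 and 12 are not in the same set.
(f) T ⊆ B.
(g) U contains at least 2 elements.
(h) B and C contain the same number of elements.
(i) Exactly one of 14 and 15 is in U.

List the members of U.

U = {11, 14}

From (c): 11 ∈ U.
Suppose 10 ∈ U: no assignment then satisfies all the clues, so 10 ∉ U.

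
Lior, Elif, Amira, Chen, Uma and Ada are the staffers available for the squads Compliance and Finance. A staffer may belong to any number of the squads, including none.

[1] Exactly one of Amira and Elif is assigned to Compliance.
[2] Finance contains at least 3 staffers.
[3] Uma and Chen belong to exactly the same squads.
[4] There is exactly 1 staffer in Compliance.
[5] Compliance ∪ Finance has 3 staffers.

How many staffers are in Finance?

3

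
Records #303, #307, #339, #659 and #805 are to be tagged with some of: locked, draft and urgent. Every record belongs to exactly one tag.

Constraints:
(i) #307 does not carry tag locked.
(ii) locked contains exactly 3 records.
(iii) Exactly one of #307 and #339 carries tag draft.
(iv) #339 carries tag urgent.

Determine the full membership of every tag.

From (i): #307 ∉ locked.
From (iv): #339 ∈ urgent.
(ii): only 3 candidates remain for locked, so all are in.
(iii) (exactly one): #307 ∈ draft.

locked = {#303, #659, #805}; draft = {#307}; urgent = {#339}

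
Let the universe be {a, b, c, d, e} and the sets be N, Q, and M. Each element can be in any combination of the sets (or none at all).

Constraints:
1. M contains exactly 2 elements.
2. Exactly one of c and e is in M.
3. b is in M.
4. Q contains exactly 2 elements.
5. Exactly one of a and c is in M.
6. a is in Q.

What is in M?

M = {b, c}

From (3): b ∈ M.
From (6): a ∈ Q.
Suppose a ∈ M: no assignment then satisfies all the clues, so a ∉ M.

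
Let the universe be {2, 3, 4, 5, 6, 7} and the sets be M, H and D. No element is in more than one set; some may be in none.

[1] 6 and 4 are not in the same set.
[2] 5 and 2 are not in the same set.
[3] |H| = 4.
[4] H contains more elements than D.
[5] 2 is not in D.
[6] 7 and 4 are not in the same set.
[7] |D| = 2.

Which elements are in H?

H = {2, 3, 6, 7}

From (5): 2 ∉ D.
Suppose 2 ∉ H: no assignment then satisfies all the clues, so 2 ∈ H.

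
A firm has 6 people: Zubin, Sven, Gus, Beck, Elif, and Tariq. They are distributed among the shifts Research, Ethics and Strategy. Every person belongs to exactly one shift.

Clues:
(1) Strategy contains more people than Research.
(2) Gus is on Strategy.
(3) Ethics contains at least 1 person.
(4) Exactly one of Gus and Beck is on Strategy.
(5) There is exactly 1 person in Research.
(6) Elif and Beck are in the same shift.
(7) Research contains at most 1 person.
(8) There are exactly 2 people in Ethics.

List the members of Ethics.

Ethics = {Beck, Elif}

From (2): Gus ∈ Strategy.
(4) (exactly one): Beck ∉ Strategy.
(6): Elif matches Beck: Elif ∉ Strategy.
Suppose Zubin ∈ Ethics: no assignment then satisfies all the clues, so Zubin ∉ Ethics.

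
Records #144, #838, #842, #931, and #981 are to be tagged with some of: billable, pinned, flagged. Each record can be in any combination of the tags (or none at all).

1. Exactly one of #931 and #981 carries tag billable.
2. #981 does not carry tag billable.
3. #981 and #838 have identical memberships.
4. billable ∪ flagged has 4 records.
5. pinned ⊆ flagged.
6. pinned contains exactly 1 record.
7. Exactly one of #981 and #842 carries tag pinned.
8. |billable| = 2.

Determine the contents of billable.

billable = {#842, #931}

From (2): #981 ∉ billable.
(1) (exactly one): #931 ∈ billable.
(3): #838 matches #981: #838 ∉ billable.
Suppose #144 ∈ billable: no assignment then satisfies all the clues, so #144 ∉ billable.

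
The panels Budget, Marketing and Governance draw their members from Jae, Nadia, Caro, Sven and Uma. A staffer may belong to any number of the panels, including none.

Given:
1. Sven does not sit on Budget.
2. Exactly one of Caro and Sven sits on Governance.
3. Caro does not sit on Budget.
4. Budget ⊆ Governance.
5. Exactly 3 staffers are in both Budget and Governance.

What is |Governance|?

4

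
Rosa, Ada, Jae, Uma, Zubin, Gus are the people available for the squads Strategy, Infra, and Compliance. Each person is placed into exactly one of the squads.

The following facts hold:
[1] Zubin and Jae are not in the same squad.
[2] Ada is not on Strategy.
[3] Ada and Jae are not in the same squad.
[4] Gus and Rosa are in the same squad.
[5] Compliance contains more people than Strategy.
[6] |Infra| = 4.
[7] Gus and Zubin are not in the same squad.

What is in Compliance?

From (2): Ada ∉ Strategy.
Suppose Rosa ∈ Compliance: no assignment then satisfies all the clues, so Rosa ∉ Compliance.

Compliance = {Ada, Zubin}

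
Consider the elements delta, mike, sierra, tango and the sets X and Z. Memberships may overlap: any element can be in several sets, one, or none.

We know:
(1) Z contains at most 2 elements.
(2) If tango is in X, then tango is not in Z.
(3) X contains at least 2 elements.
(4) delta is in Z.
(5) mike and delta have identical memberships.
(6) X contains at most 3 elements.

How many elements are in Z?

2

From (4): delta ∈ Z.
(5): mike matches delta: mike ∈ Z.
(1): Z already has 2, so the rest are out.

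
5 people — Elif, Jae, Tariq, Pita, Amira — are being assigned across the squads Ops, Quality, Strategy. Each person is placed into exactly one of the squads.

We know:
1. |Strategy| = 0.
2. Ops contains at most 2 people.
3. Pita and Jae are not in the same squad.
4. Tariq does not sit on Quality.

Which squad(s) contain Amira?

Amira: Quality

From (4): Tariq ∉ Quality.
(1): Strategy already has 0, so the rest are out.
Only one squad left: Tariq ∈ Ops.
Suppose Amira ∈ Ops: no assignment then satisfies all the clues, so Amira ∉ Ops.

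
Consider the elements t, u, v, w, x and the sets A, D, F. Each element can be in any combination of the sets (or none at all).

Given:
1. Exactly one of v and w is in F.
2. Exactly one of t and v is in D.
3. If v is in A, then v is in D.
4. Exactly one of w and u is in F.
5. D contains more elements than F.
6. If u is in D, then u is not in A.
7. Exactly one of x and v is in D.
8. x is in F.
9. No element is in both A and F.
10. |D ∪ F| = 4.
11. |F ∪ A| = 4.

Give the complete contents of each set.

A = {t, v}; D = {u, v, w}; F = {w, x}

From (8): x ∈ F.
(9) (disjoint): x ∉ A.
Suppose t ∉ A: no assignment then satisfies all the clues, so t ∈ A.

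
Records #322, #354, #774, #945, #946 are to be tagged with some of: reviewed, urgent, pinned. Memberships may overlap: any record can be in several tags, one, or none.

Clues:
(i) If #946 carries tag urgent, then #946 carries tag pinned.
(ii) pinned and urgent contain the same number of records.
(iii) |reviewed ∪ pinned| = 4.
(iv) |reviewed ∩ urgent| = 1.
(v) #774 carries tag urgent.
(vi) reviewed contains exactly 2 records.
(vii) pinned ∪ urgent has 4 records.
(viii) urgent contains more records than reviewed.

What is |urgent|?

3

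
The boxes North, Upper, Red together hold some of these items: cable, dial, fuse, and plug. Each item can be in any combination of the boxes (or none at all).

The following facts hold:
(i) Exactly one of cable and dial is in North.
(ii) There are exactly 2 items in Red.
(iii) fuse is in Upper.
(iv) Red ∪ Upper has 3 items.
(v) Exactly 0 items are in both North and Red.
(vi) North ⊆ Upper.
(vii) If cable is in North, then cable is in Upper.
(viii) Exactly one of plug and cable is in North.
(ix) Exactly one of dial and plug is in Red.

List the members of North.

North = {cable}

From (iii): fuse ∈ Upper.
Suppose cable ∉ North: no assignment then satisfies all the clues, so cable ∈ North.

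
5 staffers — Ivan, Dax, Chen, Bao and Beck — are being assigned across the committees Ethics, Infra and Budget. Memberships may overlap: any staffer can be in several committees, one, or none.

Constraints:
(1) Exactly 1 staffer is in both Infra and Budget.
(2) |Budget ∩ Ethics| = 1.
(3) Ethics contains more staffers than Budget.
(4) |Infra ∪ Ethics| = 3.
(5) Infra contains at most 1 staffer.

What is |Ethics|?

3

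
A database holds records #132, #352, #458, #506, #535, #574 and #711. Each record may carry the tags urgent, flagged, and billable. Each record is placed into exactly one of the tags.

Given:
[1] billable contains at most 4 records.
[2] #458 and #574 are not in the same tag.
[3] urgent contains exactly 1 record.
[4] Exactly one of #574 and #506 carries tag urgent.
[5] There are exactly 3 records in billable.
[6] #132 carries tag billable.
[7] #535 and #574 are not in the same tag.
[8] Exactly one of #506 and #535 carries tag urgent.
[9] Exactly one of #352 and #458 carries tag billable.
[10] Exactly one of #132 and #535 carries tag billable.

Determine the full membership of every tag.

urgent = {#506}; flagged = {#458, #535, #711}; billable = {#132, #352, #574}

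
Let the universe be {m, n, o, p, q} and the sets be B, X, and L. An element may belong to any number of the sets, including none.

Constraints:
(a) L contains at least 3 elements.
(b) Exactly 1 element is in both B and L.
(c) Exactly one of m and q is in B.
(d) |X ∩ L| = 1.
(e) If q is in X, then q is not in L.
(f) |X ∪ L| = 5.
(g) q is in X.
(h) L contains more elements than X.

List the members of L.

From (g): q ∈ X.
(e): q ∉ L.
Suppose m ∉ L: no assignment then satisfies all the clues, so m ∈ L.

L = {m, n, o, p}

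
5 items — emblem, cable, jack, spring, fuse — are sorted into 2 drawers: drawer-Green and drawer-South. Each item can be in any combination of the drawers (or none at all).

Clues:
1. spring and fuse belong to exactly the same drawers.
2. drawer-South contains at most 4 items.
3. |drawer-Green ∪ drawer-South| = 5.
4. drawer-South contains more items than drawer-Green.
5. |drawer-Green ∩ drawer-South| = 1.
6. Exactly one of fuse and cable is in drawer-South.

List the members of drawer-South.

drawer-South = {emblem, fuse, jack, spring}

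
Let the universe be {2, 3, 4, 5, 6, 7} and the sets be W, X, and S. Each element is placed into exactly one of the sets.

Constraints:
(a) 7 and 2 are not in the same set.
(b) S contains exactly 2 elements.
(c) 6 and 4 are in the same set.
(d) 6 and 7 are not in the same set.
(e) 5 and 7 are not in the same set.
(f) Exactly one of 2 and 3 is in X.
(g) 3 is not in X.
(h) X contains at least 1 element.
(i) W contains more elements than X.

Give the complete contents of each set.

From (g): 3 ∉ X.
(f) (exactly one): 2 ∈ X.
(a): 7 ∉ X.
Suppose 3 ∈ W: no assignment then satisfies all the clues, so 3 ∉ W.

W = {4, 5, 6}; X = {2}; S = {3, 7}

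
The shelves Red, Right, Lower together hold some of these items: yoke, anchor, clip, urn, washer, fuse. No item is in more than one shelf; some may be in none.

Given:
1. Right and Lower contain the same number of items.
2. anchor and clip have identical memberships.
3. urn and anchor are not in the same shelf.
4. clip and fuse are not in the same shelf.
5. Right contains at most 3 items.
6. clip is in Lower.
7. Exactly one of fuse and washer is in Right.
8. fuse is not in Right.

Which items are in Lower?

Lower = {anchor, clip}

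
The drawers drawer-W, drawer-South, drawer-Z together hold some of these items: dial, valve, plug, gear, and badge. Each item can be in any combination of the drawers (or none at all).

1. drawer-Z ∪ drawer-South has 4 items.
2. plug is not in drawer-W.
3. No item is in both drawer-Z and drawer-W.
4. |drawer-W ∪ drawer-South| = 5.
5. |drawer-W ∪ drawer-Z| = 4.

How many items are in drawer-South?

4

From (2): plug ∉ drawer-W.
Suppose plug ∉ drawer-South: no assignment then satisfies all the clues, so plug ∈ drawer-South.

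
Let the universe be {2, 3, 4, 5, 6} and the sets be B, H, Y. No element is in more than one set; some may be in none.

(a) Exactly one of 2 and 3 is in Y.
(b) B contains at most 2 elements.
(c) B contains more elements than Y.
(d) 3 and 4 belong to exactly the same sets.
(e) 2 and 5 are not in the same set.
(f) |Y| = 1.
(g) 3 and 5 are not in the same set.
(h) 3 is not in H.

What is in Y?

Y = {2}

From (h): 3 ∉ H.
(d): 4 matches 3: 4 ∉ H.
Suppose 2 ∉ Y: no assignment then satisfies all the clues, so 2 ∈ Y.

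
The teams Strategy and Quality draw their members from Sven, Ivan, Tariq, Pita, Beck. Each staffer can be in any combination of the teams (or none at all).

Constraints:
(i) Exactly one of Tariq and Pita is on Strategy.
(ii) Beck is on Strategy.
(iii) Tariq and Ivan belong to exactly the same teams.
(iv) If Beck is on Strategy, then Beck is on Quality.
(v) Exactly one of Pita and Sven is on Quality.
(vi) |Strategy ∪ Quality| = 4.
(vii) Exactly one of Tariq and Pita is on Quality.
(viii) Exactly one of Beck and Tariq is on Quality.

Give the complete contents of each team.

Strategy = {Beck, Ivan, Tariq}; Quality = {Beck, Pita}

From (ii): Beck ∈ Strategy.
(iv): Beck ∈ Quality.
(viii) (exactly one): Tariq ∉ Quality.
(iii): Ivan matches Tariq: Ivan ∉ Quality.
(vii) (exactly one): Pita ∈ Quality.
(v) (exactly one): Sven ∉ Quality.
Suppose Sven ∈ Strategy: no assignment then satisfies all the clues, so Sven ∉ Strategy.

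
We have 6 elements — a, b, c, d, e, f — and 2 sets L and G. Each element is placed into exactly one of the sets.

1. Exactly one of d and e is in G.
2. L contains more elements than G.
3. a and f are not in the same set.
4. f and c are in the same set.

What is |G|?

2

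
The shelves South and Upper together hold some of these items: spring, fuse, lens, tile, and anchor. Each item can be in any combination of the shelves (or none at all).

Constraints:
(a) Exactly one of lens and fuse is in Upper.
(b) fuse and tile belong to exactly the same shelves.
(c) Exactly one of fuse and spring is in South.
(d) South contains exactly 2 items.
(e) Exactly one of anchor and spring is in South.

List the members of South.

South = {lens, spring}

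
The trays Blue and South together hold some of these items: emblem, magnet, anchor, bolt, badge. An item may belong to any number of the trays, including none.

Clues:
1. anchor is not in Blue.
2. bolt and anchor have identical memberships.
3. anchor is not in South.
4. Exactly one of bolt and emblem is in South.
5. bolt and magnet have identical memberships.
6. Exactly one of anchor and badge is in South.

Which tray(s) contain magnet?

From (1): anchor ∉ Blue.
From (3): anchor ∉ South.
(2): bolt matches anchor: bolt ∉ Blue.
(2): bolt matches anchor: bolt ∉ South.
(4) (exactly one): emblem ∈ South.
(5): magnet matches bolt: magnet ∉ Blue.
(5): magnet matches bolt: magnet ∉ South.
(6) (exactly one): badge ∈ South.

magnet: none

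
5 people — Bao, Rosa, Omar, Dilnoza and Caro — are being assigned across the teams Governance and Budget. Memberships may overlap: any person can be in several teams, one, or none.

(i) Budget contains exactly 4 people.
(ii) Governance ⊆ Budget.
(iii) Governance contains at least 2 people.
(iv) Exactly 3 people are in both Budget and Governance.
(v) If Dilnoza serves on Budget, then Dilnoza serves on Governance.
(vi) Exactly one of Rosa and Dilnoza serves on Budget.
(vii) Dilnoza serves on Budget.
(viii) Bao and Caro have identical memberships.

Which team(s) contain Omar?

Omar: Budget

From (vii): Dilnoza ∈ Budget.
(v): Dilnoza ∈ Governance.
(vi) (exactly one): Rosa ∉ Budget.
(i): only 4 candidates remain for Budget, so all are in.
(ii) contrapositive: Rosa ∉ Governance.
Suppose Omar ∈ Governance: no assignment then satisfies all the clues, so Omar ∉ Governance.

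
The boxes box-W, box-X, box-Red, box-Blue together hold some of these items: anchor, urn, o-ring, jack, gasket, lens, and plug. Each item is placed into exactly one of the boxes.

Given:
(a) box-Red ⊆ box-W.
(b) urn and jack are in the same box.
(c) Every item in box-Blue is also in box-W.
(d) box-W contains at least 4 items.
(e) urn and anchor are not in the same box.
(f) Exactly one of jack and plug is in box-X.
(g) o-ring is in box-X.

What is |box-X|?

3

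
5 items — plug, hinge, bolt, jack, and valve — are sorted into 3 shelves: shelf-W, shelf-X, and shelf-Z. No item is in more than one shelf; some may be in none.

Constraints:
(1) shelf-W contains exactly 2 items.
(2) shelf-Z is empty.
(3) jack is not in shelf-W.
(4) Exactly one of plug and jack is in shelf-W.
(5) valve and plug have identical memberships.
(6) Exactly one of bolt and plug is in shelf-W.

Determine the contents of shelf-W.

shelf-W = {plug, valve}

From (3): jack ∉ shelf-W.
(2): shelf-Z already has 0, so the rest are out.
(4) (exactly one): plug ∈ shelf-W.
(5): valve matches plug: valve ∈ shelf-W.
(6) (exactly one): bolt ∉ shelf-W.
(1): shelf-W already has 2, so the rest are out.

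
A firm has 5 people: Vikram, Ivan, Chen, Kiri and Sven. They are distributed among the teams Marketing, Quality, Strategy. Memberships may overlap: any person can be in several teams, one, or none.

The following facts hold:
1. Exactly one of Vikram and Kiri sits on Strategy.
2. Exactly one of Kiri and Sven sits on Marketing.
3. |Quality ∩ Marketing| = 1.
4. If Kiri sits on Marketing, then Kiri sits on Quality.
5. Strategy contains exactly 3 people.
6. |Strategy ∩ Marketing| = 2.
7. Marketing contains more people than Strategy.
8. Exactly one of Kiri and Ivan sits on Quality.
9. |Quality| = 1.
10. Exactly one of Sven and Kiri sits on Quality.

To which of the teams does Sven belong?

Sven: Strategy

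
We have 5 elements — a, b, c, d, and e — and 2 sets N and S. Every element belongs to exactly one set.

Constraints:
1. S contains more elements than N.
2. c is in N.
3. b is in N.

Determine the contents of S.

S = {a, d, e}

From (2): c ∈ N.
From (3): b ∈ N.
Suppose a ∉ S: no assignment then satisfies all the clues, so a ∈ S.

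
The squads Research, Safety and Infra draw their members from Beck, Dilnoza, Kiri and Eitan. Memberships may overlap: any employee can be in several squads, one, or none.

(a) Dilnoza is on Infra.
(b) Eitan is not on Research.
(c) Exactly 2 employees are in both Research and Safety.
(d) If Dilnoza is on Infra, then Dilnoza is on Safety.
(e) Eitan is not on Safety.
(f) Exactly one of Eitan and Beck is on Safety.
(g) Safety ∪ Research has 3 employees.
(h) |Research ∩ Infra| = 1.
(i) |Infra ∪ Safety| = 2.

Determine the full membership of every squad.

Research = {Beck, Dilnoza, Kiri}; Safety = {Beck, Dilnoza}; Infra = {Dilnoza}

From (a): Dilnoza ∈ Infra.
From (b): Eitan ∉ Research.
From (e): Eitan ∉ Safety.
(d): Dilnoza ∈ Safety.
(f) (exactly one): Beck ∈ Safety.
Suppose Beck ∉ Research: no assignment then satisfies all the clues, so Beck ∈ Research.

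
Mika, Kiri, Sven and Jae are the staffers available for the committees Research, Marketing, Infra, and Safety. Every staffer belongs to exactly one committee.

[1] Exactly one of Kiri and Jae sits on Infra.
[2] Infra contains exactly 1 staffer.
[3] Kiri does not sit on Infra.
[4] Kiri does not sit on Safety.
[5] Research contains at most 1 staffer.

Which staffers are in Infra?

Infra = {Jae}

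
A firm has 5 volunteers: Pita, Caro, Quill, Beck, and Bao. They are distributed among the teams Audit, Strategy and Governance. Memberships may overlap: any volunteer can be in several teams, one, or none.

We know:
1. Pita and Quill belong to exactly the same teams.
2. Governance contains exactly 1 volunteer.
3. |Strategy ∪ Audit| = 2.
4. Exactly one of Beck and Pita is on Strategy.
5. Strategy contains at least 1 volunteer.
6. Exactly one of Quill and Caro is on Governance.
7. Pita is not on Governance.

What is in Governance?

Governance = {Caro}

From (7): Pita ∉ Governance.
(1): Quill matches Pita: Quill ∉ Governance.
(6) (exactly one): Caro ∈ Governance.
(2): Governance already has 1, so the rest are out.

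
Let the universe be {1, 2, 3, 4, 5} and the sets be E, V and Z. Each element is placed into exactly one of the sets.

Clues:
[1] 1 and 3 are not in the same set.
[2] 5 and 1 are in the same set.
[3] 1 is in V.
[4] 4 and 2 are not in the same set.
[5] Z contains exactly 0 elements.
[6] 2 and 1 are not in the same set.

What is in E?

E = {2, 3}

From (3): 1 ∈ V.
(1): 3 ∉ V.
(2): 5 matches 1: 5 ∉ E.
(2): 5 matches 1: 5 ∈ V.
(5): Z already has 0, so the rest are out.
(6): 2 ∉ V.
Only one set left: 2 ∈ E.
Only one set left: 3 ∈ E.
(4): 4 ∉ E.
Only one set left: 4 ∈ V.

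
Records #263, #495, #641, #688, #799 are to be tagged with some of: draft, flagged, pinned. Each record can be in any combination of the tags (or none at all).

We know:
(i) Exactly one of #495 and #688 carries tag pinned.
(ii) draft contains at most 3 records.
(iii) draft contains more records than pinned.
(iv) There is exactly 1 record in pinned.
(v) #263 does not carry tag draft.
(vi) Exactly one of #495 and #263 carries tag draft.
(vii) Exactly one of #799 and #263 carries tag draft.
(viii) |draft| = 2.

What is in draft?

From (v): #263 ∉ draft.
(vi) (exactly one): #495 ∈ draft.
(vii) (exactly one): #799 ∈ draft.
(viii): draft already has 2, so the rest are out.

draft = {#495, #799}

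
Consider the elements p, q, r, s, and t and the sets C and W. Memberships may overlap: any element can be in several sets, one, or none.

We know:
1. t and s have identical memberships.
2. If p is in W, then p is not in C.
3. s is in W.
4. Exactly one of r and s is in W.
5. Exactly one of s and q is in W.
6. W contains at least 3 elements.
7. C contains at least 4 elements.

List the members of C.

From (3): s ∈ W.
(1): t matches s: t ∈ W.
(4) (exactly one): r ∉ W.
(5) (exactly one): q ∉ W.
(6): only 3 candidates remain for W, so all are in.
(2): p ∉ C.
(7): only 4 candidates remain for C, so all are in.

C = {q, r, s, t}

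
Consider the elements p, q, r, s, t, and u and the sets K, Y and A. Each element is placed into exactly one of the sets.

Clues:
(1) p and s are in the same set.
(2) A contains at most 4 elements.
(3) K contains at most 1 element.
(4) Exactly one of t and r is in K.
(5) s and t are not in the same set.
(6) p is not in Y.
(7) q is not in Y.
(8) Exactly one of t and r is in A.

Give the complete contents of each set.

K = {t}; Y = {u}; A = {p, q, r, s}

From (6): p ∉ Y.
From (7): q ∉ Y.
(1): s matches p: s ∉ Y.
Suppose p ∈ K: no assignment then satisfies all the clues, so p ∉ K.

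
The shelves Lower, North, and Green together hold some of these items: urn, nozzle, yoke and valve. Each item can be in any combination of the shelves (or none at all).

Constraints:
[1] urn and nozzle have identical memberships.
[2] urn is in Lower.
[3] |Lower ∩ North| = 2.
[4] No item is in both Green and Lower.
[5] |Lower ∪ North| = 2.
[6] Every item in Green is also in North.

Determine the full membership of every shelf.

Lower = {nozzle, urn}; North = {nozzle, urn}; Green = {}

From (2): urn ∈ Lower.
(1): nozzle matches urn: nozzle ∈ Lower.
(4) (disjoint): urn ∉ Green.
(4) (disjoint): nozzle ∉ Green.
Suppose urn ∉ North: no assignment then satisfies all the clues, so urn ∈ North.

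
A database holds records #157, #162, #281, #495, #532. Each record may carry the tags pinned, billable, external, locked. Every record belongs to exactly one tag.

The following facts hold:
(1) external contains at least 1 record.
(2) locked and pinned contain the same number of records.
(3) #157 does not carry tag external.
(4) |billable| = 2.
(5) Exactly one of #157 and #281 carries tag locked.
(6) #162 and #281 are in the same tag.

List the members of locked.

locked = {#157}

From (3): #157 ∉ external.
Suppose #157 ∉ locked: no assignment then satisfies all the clues, so #157 ∈ locked.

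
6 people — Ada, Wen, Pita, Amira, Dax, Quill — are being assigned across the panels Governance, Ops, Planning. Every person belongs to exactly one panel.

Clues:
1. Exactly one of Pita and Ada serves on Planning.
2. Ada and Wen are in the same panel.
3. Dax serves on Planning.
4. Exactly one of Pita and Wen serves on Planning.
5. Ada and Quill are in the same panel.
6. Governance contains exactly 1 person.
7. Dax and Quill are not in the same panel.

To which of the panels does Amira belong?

From (3): Dax ∈ Planning.
(7): Quill ∉ Planning.
(5): Ada matches Quill: Ada ∉ Planning.
(1) (exactly one): Pita ∈ Planning.
(2): Wen matches Ada: Wen ∉ Planning.
Suppose Amira ∉ Governance: no assignment then satisfies all the clues, so Amira ∈ Governance.

Amira: Governance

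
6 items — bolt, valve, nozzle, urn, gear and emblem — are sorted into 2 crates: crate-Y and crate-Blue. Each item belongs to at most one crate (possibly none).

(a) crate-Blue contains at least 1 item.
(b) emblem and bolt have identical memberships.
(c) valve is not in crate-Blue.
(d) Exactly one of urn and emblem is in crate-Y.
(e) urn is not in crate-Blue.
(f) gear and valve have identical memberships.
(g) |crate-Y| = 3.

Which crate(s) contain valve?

valve: crate-Y

From (c): valve ∉ crate-Blue.
From (e): urn ∉ crate-Blue.
(f): gear matches valve: gear ∉ crate-Blue.
Suppose valve ∉ crate-Y: no assignment then satisfies all the clues, so valve ∈ crate-Y.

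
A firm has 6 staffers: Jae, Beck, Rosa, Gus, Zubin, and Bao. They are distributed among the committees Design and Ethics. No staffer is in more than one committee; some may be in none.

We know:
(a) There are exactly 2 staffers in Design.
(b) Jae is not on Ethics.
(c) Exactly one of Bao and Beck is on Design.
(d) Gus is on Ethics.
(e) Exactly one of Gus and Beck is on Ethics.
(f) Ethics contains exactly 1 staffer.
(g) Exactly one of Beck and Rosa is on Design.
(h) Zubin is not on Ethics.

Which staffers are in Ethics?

From (b): Jae ∉ Ethics.
From (d): Gus ∈ Ethics.
From (h): Zubin ∉ Ethics.
(e) (exactly one): Beck ∉ Ethics.
(f): Ethics already has 1, so the rest are out.

Ethics = {Gus}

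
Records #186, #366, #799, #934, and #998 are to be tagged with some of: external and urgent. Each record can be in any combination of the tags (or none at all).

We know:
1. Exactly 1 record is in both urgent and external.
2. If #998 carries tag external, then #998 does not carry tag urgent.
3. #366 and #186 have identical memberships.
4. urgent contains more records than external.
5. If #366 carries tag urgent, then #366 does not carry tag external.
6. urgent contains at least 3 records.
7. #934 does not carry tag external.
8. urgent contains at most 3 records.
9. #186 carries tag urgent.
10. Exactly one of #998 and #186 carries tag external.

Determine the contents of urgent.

urgent = {#186, #366, #799}

From (7): #934 ∉ external.
From (9): #186 ∈ urgent.
(3): #366 matches #186: #366 ∈ urgent.
(5): #366 ∉ external.
(3): #186 matches #366: #186 ∉ external.
(10) (exactly one): #998 ∈ external.
(2): #998 ∉ urgent.
Suppose #799 ∉ urgent: no assignment then satisfies all the clues, so #799 ∈ urgent.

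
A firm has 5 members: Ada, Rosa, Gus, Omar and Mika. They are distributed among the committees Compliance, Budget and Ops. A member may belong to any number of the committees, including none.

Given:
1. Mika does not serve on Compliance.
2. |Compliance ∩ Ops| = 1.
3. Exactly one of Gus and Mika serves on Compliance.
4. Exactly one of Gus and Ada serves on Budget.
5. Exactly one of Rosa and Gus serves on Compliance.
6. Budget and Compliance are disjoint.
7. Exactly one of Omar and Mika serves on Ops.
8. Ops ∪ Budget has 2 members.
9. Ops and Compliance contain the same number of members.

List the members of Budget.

Budget = {Ada}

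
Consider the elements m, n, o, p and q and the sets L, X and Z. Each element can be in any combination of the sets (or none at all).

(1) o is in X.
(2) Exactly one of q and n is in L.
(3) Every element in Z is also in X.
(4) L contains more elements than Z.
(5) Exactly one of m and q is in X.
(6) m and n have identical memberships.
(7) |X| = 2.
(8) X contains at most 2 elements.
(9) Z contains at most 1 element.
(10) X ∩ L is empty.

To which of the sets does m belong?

m: L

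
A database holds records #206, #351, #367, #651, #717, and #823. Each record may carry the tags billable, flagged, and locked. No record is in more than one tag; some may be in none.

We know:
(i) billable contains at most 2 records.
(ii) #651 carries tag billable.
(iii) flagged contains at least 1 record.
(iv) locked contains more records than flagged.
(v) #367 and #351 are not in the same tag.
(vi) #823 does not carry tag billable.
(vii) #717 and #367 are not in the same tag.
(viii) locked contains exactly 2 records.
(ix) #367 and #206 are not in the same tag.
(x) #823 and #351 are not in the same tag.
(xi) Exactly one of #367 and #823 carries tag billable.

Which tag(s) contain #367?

From (ii): #651 ∈ billable.
From (vi): #823 ∉ billable.
(xi) (exactly one): #367 ∈ billable.
(i): billable already has 2, so the rest are out.

#367: billable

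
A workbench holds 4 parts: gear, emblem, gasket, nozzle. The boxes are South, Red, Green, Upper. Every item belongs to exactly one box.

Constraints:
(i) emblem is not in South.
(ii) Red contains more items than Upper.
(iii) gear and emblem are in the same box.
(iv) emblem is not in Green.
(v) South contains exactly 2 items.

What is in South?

From (i): emblem ∉ South.
From (iv): emblem ∉ Green.
(iii): gear matches emblem: gear ∉ South.
(iii): gear matches emblem: gear ∉ Green.
(v): only 2 candidates remain for South, so all are in.

South = {gasket, nozzle}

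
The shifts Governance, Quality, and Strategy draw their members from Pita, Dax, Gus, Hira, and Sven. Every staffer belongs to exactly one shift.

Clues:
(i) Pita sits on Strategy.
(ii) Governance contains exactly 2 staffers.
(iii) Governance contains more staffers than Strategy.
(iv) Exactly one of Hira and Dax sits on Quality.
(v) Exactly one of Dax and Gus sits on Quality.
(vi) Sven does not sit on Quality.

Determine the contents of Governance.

Governance = {Dax, Sven}

From (i): Pita ∈ Strategy.
From (vi): Sven ∉ Quality.
Suppose Dax ∉ Governance: no assignment then satisfies all the clues, so Dax ∈ Governance.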